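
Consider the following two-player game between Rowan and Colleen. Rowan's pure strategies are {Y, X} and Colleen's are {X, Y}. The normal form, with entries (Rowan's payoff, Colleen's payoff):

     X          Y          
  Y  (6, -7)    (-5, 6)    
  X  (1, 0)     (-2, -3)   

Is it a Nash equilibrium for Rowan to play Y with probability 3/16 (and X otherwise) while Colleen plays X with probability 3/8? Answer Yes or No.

Check Colleen's indifference given Rowan's mix p = 3/16:
  payoff from X = -21/16; payoff from Y = -21/16 — equal.
Check Rowan's indifference given Colleen's mix q = 3/8:
  payoff from Y = -7/8; payoff from X = -7/8 — equal.
Both players are indifferent, so neither can profitably deviate.

Yes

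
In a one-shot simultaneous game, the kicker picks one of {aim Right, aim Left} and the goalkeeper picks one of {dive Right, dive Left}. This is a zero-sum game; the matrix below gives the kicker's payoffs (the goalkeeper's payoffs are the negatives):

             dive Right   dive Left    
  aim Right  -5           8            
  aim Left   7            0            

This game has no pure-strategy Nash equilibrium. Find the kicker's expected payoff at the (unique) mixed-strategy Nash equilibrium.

The goalkeeper's mix must leave the kicker indifferent between aim Right and aim Left.
  the kicker's payoff to aim Right: q·(-5) + (1−q)·8 = -13q + 8
  the kicker's payoff to aim Left: q·7 + (1−q)·0 = 7q
  -13q + 8 = 7q  ⇒  -20q = -8  ⇒  q = 2/5.
At equilibrium the kicker is indifferent across rows, so the kicker's payoff equals the payoff from aim Right: (2/5)·(-5) + (3/5)·8 = 14/5.

14/5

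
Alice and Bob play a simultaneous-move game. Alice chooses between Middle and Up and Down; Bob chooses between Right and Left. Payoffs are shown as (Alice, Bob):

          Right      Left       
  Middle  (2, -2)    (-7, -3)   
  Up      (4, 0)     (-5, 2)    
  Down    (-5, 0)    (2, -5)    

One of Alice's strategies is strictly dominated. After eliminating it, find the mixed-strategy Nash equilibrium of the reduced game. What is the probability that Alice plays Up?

Alice's strategy Middle is strictly dominated by Up: 4 > 2 and -5 > -7. Eliminate Middle.
Alice's mix must leave Bob indifferent between Right and Left.
  Bob's payoff to Right: p·0 + (1−p)·0 = 0
  Bob's payoff to Left: p·2 + (1−p)·(-5) = 7p - 5
  0 = 7p - 5  ⇒  -7p = -5  ⇒  p = 5/7.

p = 5/7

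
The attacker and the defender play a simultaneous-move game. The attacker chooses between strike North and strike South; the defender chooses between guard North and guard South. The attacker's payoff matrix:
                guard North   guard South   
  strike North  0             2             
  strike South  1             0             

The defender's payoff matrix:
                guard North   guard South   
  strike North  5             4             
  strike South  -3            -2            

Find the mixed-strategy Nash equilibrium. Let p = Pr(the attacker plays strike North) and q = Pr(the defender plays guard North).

p = 1/2, q = 2/3

For the defender to be willing to mix, the defender must be indifferent between guard North and guard South, which pins down the attacker's mix.
  the defender's expected payoff from guard North: p·5 + (1−p)·(-3) = 8p - 3
  the defender's expected payoff from guard South: p·4 + (1−p)·(-2) = 6p - 2
  8p - 3 = 6p - 2  ⇒  2p = 1  ⇒  p = 1/2.
For the attacker to be willing to mix, the attacker must be indifferent between strike North and strike South, which pins down the defender's mix.
  the attacker's payoff from strike North: q·0 + (1−q)·2 = -2q + 2
  the attacker's payoff from strike South: q·1 + (1−q)·0 = q
  -2q + 2 = q  ⇒  -3q = -2  ⇒  q = 2/3.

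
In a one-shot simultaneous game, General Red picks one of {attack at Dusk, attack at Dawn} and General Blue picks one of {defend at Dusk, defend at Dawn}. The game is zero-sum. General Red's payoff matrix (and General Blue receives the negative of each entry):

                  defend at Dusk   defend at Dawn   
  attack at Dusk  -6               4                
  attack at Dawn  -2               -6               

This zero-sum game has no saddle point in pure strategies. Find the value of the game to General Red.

v = -22/7

General Blue's mix must leave General Red indifferent between attack at Dusk and attack at Dawn.
  General Red's payoff to attack at Dusk: q·(-6) + (1−q)·4 = -10q + 4
  General Red's payoff to attack at Dawn: q·(-2) + (1−q)·(-6) = 4q - 6
  -10q + 4 = 4q - 6  ⇒  -14q = -10  ⇒  q = 5/7.
The value is General Red's expected payoff against this mix (using attack at Dusk): (5/7)·(-6) + (2/7)·4 = -22/7.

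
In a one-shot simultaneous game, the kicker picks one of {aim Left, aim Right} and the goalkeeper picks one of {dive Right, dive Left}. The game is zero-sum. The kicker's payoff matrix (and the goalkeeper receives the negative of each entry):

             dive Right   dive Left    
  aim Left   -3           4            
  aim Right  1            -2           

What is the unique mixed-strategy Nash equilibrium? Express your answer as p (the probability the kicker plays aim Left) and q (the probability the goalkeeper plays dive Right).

In a mixed equilibrium the goalkeeper is indifferent between dive Right and dive Left; this condition fixes p.
  the goalkeeper's payoff from dive Right: p·3 + (1−p)·(-1) = 4p - 1
  the goalkeeper's payoff from dive Left: p·(-4) + (1−p)·2 = -6p + 2
  4p - 1 = -6p + 2  ⇒  10p = 3  ⇒  p = 3/10.
Set the kicker's expected payoff from aim Left equal to that from aim Right:
  the kicker's payoff from aim Left: q·(-3) + (1−q)·4 = -7q + 4
  the kicker's payoff from aim Right: q·1 + (1−q)·(-2) = 3q - 2
  -7q + 4 = 3q - 2  ⇒  -10q = -6  ⇒  q = 3/5.

p = 3/10, q = 3/5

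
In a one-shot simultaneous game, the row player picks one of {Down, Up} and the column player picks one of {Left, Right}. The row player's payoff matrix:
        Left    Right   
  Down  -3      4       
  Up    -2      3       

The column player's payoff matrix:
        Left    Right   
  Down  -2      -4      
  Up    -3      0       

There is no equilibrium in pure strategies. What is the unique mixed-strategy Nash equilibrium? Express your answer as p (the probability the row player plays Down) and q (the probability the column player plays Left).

Set the column player's expected payoff from Left equal to that from Right:
  the column player's payoff to Left: p·(-2) + (1−p)·(-3) = p - 3
  the column player's payoff to Right: p·(-4) + (1−p)·0 = -4p
  p - 3 = -4p  ⇒  5p = 3  ⇒  p = 3/5.
The row player's indifference between Down and Up determines the column player's mixing probability q:
  the row player's payoff from Down: q·(-3) + (1−q)·4 = -7q + 4
  the row player's payoff from Up: q·(-2) + (1−q)·3 = -5q + 3
  -7q + 4 = -5q + 3  ⇒  -2q = -1  ⇒  q = 1/2.

p = 3/5, q = 1/2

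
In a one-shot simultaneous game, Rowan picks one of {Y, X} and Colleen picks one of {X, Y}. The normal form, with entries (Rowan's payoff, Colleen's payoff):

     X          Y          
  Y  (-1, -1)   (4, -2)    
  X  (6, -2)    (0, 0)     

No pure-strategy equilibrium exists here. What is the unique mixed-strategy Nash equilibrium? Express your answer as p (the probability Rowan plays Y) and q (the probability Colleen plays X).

p = 2/3, q = 4/11

Colleen's indifference between X and Y determines Rowan's mixing probability p:
  Colleen's payoff from X: p·(-1) + (1−p)·(-2) = p - 2
  Colleen's payoff from Y: p·(-2) + (1−p)·0 = -2p
  p - 2 = -2p  ⇒  3p = 2  ⇒  p = 2/3.
In a mixed equilibrium Rowan is indifferent between Y and X; this condition fixes q.
  Rowan's payoff to Y: q·(-1) + (1−q)·4 = -5q + 4
  Rowan's payoff to X: q·6 + (1−q)·0 = 6q
  -5q + 4 = 6q  ⇒  -11q = -4  ⇒  q = 4/11.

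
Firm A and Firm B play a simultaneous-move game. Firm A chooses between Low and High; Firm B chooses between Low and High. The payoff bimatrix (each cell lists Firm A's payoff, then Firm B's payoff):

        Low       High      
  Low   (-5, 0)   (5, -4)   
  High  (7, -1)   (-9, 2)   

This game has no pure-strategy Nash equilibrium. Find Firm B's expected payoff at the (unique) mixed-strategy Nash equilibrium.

Firm B's indifference between Low and High determines Firm A's mixing probability p:
  Firm B's payoff to Low: p·0 + (1−p)·(-1) = p - 1
  Firm B's payoff to High: p·(-4) + (1−p)·2 = -6p + 2
  p - 1 = -6p + 2  ⇒  7p = 3  ⇒  p = 3/7.
At equilibrium Firm B is indifferent across columns, so Firm B's payoff equals the payoff from Low: (3/7)·0 + (4/7)·(-1) = -4/7.

-4/7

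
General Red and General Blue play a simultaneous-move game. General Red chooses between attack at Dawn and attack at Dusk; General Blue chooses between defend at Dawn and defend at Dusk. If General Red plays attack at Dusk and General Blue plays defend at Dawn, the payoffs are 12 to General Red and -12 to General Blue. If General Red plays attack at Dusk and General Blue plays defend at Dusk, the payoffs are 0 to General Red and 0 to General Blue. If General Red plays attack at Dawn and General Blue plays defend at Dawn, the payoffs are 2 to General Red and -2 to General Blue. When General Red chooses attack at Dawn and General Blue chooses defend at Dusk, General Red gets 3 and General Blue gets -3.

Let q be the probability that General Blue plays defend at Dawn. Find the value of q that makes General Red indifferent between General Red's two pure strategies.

q = 3/13

General Blue's mix must leave General Red indifferent between attack at Dawn and attack at Dusk.
  General Red's payoff from attack at Dawn: q·2 + (1−q)·3 = -q + 3
  General Red's payoff from attack at Dusk: q·12 + (1−q)·0 = 12q
  -q + 3 = 12q  ⇒  -13q = -3  ⇒  q = 3/13.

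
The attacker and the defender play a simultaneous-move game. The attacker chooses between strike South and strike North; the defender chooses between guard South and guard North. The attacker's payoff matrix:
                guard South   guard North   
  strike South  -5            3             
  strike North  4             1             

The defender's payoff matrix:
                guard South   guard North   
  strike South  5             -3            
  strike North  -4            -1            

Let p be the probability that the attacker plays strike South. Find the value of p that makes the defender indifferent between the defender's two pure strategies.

p = 3/11

Set the defender's expected payoff from guard South equal to that from guard North:
  the defender's payoff from guard South: p·5 + (1−p)·(-4) = 9p - 4
  the defender's payoff from guard North: p·(-3) + (1−p)·(-1) = -2p - 1
  9p - 4 = -2p - 1  ⇒  11p = 3  ⇒  p = 3/11.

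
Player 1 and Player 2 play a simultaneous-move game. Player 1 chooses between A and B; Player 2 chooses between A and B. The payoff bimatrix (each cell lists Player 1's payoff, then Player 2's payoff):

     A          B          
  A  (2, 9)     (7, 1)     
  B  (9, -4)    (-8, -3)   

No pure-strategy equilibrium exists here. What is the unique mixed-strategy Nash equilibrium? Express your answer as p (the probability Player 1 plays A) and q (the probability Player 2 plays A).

For Player 2 to be willing to mix, Player 2 must be indifferent between A and B, which pins down Player 1's mix.
  Player 2's payoff to A: p·9 + (1−p)·(-4) = 13p - 4
  Player 2's payoff to B: p·1 + (1−p)·(-3) = 4p - 3
  13p - 4 = 4p - 3  ⇒  9p = 1  ⇒  p = 1/9.
Player 1's indifference between A and B determines Player 2's mixing probability q:
  Player 1's payoff to A: q·2 + (1−q)·7 = -5q + 7
  Player 1's payoff to B: q·9 + (1−q)·(-8) = 17q - 8
  -5q + 7 = 17q - 8  ⇒  -22q = -15  ⇒  q = 15/22.

p = 1/9, q = 15/22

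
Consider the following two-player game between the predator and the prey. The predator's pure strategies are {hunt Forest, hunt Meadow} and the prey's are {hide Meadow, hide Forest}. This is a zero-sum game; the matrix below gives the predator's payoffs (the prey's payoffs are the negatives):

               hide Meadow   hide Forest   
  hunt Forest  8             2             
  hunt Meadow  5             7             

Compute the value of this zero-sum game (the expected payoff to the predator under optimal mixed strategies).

The prey's mix must leave the predator indifferent between hunt Forest and hunt Meadow.
  the predator's payoff from hunt Forest: q·8 + (1−q)·2 = 6q + 2
  the predator's payoff from hunt Meadow: q·5 + (1−q)·7 = -2q + 7
  6q + 2 = -2q + 7  ⇒  8q = 5  ⇒  q = 5/8.
The value is the predator's expected payoff against this mix (using hunt Forest): (5/8)·8 + (3/8)·2 = 23/4.

v = 23/4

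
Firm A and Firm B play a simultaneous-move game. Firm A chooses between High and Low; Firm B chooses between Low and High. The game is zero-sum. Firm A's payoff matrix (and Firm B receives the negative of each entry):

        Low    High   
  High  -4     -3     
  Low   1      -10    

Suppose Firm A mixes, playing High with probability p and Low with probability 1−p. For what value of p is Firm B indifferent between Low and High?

Firm A's mix must leave Firm B indifferent between Low and High.
  Firm B's expected payoff from Low: p·4 + (1−p)·(-1) = 5p - 1
  Firm B's expected payoff from High: p·3 + (1−p)·10 = -7p + 10
  5p - 1 = -7p + 10  ⇒  12p = 11  ⇒  p = 11/12.

p = 11/12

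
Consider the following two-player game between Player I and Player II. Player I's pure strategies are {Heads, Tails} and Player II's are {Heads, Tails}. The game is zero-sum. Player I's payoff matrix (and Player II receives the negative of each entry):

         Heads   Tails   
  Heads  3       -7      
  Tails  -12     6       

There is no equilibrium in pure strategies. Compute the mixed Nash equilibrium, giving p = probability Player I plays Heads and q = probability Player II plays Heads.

p = 9/14, q = 13/28

For Player II to be willing to mix, Player II must be indifferent between Heads and Tails, which pins down Player I's mix.
  Player II's expected payoff from Heads: p·(-3) + (1−p)·12 = -15p + 12
  Player II's expected payoff from Tails: p·7 + (1−p)·(-6) = 13p - 6
  -15p + 12 = 13p - 6  ⇒  -28p = -18  ⇒  p = 9/14.
For Player I to be willing to mix, Player I must be indifferent between Heads and Tails, which pins down Player II's mix.
  Player I's payoff from Heads: q·3 + (1−q)·(-7) = 10q - 7
  Player I's payoff from Tails: q·(-12) + (1−q)·6 = -18q + 6
  10q - 7 = -18q + 6  ⇒  28q = 13  ⇒  q = 13/28.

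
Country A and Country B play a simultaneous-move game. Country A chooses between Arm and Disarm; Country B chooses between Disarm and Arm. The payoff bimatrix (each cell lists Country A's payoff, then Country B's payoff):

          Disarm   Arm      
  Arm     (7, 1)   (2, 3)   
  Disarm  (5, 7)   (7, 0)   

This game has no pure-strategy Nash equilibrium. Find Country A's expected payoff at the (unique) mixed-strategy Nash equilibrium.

39/7

For Country A to be willing to mix, Country A must be indifferent between Arm and Disarm, which pins down Country B's mix.
  Country A's expected payoff from Arm: q·7 + (1−q)·2 = 5q + 2
  Country A's expected payoff from Disarm: q·5 + (1−q)·7 = -2q + 7
  5q + 2 = -2q + 7  ⇒  7q = 5  ⇒  q = 5/7.
At equilibrium Country A is indifferent across rows, so Country A's payoff equals the payoff from Arm: (5/7)·7 + (2/7)·2 = 39/7.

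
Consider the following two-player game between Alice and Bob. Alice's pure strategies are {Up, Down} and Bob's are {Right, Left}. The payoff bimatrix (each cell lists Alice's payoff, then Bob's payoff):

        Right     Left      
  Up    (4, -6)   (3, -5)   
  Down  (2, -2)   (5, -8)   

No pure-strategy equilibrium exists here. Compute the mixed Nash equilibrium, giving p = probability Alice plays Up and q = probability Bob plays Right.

p = 6/7, q = 1/2

In a mixed equilibrium Bob is indifferent between Right and Left; this condition fixes p.
  Bob's payoff to Right: p·(-6) + (1−p)·(-2) = -4p - 2
  Bob's payoff to Left: p·(-5) + (1−p)·(-8) = 3p - 8
  -4p - 2 = 3p - 8  ⇒  -7p = -6  ⇒  p = 6/7.
Bob's mix must leave Alice indifferent between Up and Down.
  Alice's expected payoff from Up: q·4 + (1−q)·3 = q + 3
  Alice's expected payoff from Down: q·2 + (1−q)·5 = -3q + 5
  q + 3 = -3q + 5  ⇒  4q = 2  ⇒  q = 1/2.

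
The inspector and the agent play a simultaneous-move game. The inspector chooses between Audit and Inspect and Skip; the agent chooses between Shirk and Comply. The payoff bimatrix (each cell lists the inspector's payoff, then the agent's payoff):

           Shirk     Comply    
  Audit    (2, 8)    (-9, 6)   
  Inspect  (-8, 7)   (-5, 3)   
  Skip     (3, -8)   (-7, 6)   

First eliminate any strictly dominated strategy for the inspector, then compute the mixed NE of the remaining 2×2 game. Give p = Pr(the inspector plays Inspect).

The inspector's strategy Audit is strictly dominated by Skip: 3 > 2 and -7 > -9. Eliminate Audit.
In a mixed equilibrium the agent is indifferent between Shirk and Comply; this condition fixes p.
  the agent's payoff to Shirk: p·7 + (1−p)·(-8) = 15p - 8
  the agent's payoff to Comply: p·3 + (1−p)·6 = -3p + 6
  15p - 8 = -3p + 6  ⇒  18p = 14  ⇒  p = 7/9.

p = 7/9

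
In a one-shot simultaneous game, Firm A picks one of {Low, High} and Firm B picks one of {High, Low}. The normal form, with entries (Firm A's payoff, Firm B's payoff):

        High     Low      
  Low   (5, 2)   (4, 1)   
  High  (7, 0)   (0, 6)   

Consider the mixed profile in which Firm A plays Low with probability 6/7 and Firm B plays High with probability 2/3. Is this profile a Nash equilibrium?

Yes

Check Firm B's indifference given Firm A's mix p = 6/7:
  payoff from High = 12/7; payoff from Low = 12/7 — equal.
Check Firm A's indifference given Firm B's mix q = 2/3:
  payoff from Low = 14/3; payoff from High = 14/3 — equal.
Both players are indifferent, so neither can profitably deviate.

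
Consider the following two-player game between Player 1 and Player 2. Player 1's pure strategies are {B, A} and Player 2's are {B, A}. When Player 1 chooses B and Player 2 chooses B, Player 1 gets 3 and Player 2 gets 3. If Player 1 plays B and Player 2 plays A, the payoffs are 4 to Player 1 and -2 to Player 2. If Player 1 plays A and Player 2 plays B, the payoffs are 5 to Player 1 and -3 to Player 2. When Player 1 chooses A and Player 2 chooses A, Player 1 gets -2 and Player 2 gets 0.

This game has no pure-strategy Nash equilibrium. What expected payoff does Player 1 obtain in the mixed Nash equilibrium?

13/4

Player 2's mix must leave Player 1 indifferent between B and A.
  Player 1's payoff to B: q·3 + (1−q)·4 = -q + 4
  Player 1's payoff to A: q·5 + (1−q)·(-2) = 7q - 2
  -q + 4 = 7q - 2  ⇒  -8q = -6  ⇒  q = 3/4.
At equilibrium Player 1 is indifferent across rows, so Player 1's payoff equals the payoff from B: (3/4)·3 + (1/4)·4 = 13/4.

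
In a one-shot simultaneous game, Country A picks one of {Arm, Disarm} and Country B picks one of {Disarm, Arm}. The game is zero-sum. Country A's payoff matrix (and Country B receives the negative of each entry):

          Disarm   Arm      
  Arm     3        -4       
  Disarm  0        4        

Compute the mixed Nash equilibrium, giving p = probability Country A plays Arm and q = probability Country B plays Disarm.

p = 4/11, q = 8/11

Country A's mix must leave Country B indifferent between Disarm and Arm.
  Country B's payoff from Disarm: p·(-3) + (1−p)·0 = -3p
  Country B's payoff from Arm: p·4 + (1−p)·(-4) = 8p - 4
  -3p = 8p - 4  ⇒  -11p = -4  ⇒  p = 4/11.
Country A's indifference between Arm and Disarm determines Country B's mixing probability q:
  Country A's expected payoff from Arm: q·3 + (1−q)·(-4) = 7q - 4
  Country A's expected payoff from Disarm: q·0 + (1−q)·4 = -4q + 4
  7q - 4 = -4q + 4  ⇒  11q = 8  ⇒  q = 8/11.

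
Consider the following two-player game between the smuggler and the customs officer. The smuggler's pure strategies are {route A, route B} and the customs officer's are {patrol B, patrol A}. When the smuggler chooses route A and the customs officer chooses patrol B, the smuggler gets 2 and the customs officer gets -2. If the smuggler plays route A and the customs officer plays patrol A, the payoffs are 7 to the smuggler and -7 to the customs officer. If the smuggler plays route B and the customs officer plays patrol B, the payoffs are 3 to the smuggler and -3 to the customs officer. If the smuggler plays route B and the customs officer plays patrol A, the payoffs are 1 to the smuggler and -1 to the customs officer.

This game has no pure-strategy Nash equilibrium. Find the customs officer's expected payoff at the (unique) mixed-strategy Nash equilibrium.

In a mixed equilibrium the customs officer is indifferent between patrol B and patrol A; this condition fixes p.
  the customs officer's expected payoff from patrol B: p·(-2) + (1−p)·(-3) = p - 3
  the customs officer's expected payoff from patrol A: p·(-7) + (1−p)·(-1) = -6p - 1
  p - 3 = -6p - 1  ⇒  7p = 2  ⇒  p = 2/7.
At equilibrium the customs officer is indifferent across columns, so the customs officer's payoff equals the payoff from patrol B: (2/7)·(-2) + (5/7)·(-3) = -19/7.

-19/7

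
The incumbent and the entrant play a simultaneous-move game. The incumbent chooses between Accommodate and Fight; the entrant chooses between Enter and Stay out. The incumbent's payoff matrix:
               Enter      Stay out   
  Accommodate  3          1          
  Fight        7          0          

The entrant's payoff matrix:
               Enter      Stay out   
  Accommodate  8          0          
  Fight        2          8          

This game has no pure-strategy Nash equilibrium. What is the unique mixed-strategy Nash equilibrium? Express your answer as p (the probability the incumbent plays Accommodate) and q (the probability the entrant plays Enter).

For the entrant to be willing to mix, the entrant must be indifferent between Enter and Stay out, which pins down the incumbent's mix.
  the entrant's payoff from Enter: p·8 + (1−p)·2 = 6p + 2
  the entrant's payoff from Stay out: p·0 + (1−p)·8 = -8p + 8
  6p + 2 = -8p + 8  ⇒  14p = 6  ⇒  p = 3/7.
In a mixed equilibrium the incumbent is indifferent between Accommodate and Fight; this condition fixes q.
  the incumbent's expected payoff from Accommodate: q·3 + (1−q)·1 = 2q + 1
  the incumbent's expected payoff from Fight: q·7 + (1−q)·0 = 7q
  2q + 1 = 7q  ⇒  -5q = -1  ⇒  q = 1/5.

p = 3/7, q = 1/5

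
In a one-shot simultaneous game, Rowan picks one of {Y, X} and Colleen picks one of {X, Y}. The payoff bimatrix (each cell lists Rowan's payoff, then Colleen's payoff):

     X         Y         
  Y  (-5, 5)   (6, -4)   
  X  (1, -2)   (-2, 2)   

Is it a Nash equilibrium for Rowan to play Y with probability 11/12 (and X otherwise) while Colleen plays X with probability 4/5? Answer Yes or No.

Given Rowan's mix p = 11/12, Colleen's payoff from X is 53/12 but from Y is -7/2. Colleen strictly prefers X, so Colleen would not mix.
So the proposed profile is not a Nash equilibrium.

No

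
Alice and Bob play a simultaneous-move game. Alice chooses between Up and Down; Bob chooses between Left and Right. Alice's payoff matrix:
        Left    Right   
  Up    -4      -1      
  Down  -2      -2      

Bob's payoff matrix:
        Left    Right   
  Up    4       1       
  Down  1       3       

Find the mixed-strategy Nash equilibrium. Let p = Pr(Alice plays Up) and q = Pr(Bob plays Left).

In a mixed equilibrium Bob is indifferent between Left and Right; this condition fixes p.
  Bob's expected payoff from Left: p·4 + (1−p)·1 = 3p + 1
  Bob's expected payoff from Right: p·1 + (1−p)·3 = -2p + 3
  3p + 1 = -2p + 3  ⇒  5p = 2  ⇒  p = 2/5.
Set Alice's expected payoff from Up equal to that from Down:
  Alice's expected payoff from Up: q·(-4) + (1−q)·(-1) = -3q - 1
  Alice's expected payoff from Down: q·(-2) + (1−q)·(-2) = -2
  -3q - 1 = -2  ⇒  -3q = -1  ⇒  q = 1/3.

p = 2/5, q = 1/3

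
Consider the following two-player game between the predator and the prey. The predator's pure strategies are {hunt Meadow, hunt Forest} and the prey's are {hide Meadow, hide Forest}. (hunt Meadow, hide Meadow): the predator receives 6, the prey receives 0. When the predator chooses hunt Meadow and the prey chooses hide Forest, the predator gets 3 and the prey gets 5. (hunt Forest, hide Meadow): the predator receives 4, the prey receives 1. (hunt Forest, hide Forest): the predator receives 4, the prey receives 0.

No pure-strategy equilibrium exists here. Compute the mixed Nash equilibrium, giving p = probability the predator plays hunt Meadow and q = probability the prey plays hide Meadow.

p = 1/6, q = 1/3

Set the prey's expected payoff from hide Meadow equal to that from hide Forest:
  the prey's expected payoff from hide Meadow: p·0 + (1−p)·1 = -p + 1
  the prey's expected payoff from hide Forest: p·5 + (1−p)·0 = 5p
  -p + 1 = 5p  ⇒  -6p = -1  ⇒  p = 1/6.
The predator's indifference between hunt Meadow and hunt Forest determines the prey's mixing probability q:
  the predator's payoff from hunt Meadow: q·6 + (1−q)·3 = 3q + 3
  the predator's payoff from hunt Forest: q·4 + (1−q)·4 = 4
  3q + 3 = 4  ⇒  3q = 1  ⇒  q = 1/3.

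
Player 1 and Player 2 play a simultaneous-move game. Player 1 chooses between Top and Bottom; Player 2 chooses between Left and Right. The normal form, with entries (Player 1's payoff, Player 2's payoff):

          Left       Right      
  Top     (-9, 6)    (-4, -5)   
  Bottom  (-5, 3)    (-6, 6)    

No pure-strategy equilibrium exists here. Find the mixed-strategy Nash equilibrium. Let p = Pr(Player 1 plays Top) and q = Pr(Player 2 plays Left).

p = 3/14, q = 1/3

Set Player 2's expected payoff from Left equal to that from Right:
  Player 2's expected payoff from Left: p·6 + (1−p)·3 = 3p + 3
  Player 2's expected payoff from Right: p·(-5) + (1−p)·6 = -11p + 6
  3p + 3 = -11p + 6  ⇒  14p = 3  ⇒  p = 3/14.
For Player 1 to be willing to mix, Player 1 must be indifferent between Top and Bottom, which pins down Player 2's mix.
  Player 1's expected payoff from Top: q·(-9) + (1−q)·(-4) = -5q - 4
  Player 1's expected payoff from Bottom: q·(-5) + (1−q)·(-6) = q - 6
  -5q - 4 = q - 6  ⇒  -6q = -2  ⇒  q = 1/3.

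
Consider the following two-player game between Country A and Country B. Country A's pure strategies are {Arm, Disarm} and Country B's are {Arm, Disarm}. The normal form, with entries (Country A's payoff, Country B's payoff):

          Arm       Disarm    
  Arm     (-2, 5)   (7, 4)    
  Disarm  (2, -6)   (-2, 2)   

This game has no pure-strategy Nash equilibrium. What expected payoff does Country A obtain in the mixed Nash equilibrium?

Country A's indifference between Arm and Disarm determines Country B's mixing probability q:
  Country A's payoff to Arm: q·(-2) + (1−q)·7 = -9q + 7
  Country A's payoff to Disarm: q·2 + (1−q)·(-2) = 4q - 2
  -9q + 7 = 4q - 2  ⇒  -13q = -9  ⇒  q = 9/13.
At equilibrium Country A is indifferent across rows, so Country A's payoff equals the payoff from Arm: (9/13)·(-2) + (4/13)·7 = 10/13.

10/13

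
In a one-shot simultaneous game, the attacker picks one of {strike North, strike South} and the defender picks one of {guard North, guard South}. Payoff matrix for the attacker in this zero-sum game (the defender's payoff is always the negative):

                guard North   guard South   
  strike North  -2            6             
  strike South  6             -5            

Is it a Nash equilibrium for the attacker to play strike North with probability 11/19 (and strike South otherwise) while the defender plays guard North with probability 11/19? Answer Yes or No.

Check the defender's indifference given the attacker's mix p = 11/19:
  payoff from guard North = -26/19; payoff from guard South = -26/19 — equal.
Check the attacker's indifference given the defender's mix q = 11/19:
  payoff from strike North = 26/19; payoff from strike South = 26/19 — equal.
Both players are indifferent, so neither can profitably deviate.

Yes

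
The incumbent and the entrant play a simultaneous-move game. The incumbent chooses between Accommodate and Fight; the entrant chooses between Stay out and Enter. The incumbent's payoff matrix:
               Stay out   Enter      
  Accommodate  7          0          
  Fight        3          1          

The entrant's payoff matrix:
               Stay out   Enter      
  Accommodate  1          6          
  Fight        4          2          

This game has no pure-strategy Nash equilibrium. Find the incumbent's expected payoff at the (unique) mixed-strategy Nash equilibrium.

7/5

Set the incumbent's expected payoff from Accommodate equal to that from Fight:
  the incumbent's payoff to Accommodate: q·7 + (1−q)·0 = 7q
  the incumbent's payoff to Fight: q·3 + (1−q)·1 = 2q + 1
  7q = 2q + 1  ⇒  5q = 1  ⇒  q = 1/5.
At equilibrium the incumbent is indifferent across rows, so the incumbent's payoff equals the payoff from Accommodate: (1/5)·7 + (4/5)·0 = 7/5.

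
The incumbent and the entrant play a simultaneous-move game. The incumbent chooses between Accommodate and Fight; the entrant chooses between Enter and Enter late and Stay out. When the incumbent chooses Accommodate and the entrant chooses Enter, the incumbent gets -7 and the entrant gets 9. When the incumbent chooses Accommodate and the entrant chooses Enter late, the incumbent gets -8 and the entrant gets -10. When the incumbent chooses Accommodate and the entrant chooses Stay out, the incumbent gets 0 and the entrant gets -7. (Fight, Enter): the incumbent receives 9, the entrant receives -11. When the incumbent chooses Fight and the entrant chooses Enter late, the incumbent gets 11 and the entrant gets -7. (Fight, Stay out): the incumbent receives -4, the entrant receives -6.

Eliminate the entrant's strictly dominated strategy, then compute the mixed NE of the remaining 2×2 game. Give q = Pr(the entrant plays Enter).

q = 1/5

The entrant's strategy Enter late is strictly dominated by Stay out: -7 > -10 and -6 > -7. Eliminate Enter late.
In a mixed equilibrium the incumbent is indifferent between Accommodate and Fight; this condition fixes q.
  the incumbent's payoff to Accommodate: q·(-7) + (1−q)·0 = -7q
  the incumbent's payoff to Fight: q·9 + (1−q)·(-4) = 13q - 4
  -7q = 13q - 4  ⇒  -20q = -4  ⇒  q = 1/5.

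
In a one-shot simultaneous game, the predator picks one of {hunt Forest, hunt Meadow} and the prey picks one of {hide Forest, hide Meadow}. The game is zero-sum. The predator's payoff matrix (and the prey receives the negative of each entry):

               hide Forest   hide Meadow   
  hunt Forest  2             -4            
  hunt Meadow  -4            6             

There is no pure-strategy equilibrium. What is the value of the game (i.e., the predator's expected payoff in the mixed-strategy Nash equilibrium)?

v = -1/4

Set the predator's expected payoff from hunt Forest equal to that from hunt Meadow:
  the predator's payoff to hunt Forest: q·2 + (1−q)·(-4) = 6q - 4
  the predator's payoff to hunt Meadow: q·(-4) + (1−q)·6 = -10q + 6
  6q - 4 = -10q + 6  ⇒  16q = 10  ⇒  q = 5/8.
The value is the predator's expected payoff against this mix (using hunt Forest): (5/8)·2 + (3/8)·(-4) = -1/4.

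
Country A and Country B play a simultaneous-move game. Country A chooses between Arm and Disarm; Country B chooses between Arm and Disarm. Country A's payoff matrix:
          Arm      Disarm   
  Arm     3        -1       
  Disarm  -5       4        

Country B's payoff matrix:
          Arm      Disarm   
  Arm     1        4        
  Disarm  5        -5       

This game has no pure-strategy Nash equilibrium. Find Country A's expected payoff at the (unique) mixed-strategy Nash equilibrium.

Set Country A's expected payoff from Arm equal to that from Disarm:
  Country A's payoff from Arm: q·3 + (1−q)·(-1) = 4q - 1
  Country A's payoff from Disarm: q·(-5) + (1−q)·4 = -9q + 4
  4q - 1 = -9q + 4  ⇒  13q = 5  ⇒  q = 5/13.
At equilibrium Country A is indifferent across rows, so Country A's payoff equals the payoff from Arm: (5/13)·3 + (8/13)·(-1) = 7/13.

7/13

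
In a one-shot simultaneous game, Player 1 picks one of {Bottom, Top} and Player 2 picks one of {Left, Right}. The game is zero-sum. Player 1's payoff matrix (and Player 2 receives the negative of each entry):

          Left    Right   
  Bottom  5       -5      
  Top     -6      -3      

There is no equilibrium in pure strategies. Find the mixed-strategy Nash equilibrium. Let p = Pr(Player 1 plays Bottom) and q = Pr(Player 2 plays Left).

p = 3/13, q = 2/13

Set Player 2's expected payoff from Left equal to that from Right:
  Player 2's payoff from Left: p·(-5) + (1−p)·6 = -11p + 6
  Player 2's payoff from Right: p·5 + (1−p)·3 = 2p + 3
  -11p + 6 = 2p + 3  ⇒  -13p = -3  ⇒  p = 3/13.
Player 1's indifference between Bottom and Top determines Player 2's mixing probability q:
  Player 1's expected payoff from Bottom: q·5 + (1−q)·(-5) = 10q - 5
  Player 1's expected payoff from Top: q·(-6) + (1−q)·(-3) = -3q - 3
  10q - 5 = -3q - 3  ⇒  13q = 2  ⇒  q = 2/13.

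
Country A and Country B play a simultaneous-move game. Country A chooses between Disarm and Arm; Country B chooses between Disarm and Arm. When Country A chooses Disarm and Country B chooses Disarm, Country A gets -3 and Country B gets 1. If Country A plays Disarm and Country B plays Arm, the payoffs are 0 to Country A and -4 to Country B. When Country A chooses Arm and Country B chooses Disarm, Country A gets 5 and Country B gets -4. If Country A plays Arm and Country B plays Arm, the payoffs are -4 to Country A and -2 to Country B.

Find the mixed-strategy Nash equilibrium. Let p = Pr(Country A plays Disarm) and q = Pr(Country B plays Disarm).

Country B's indifference between Disarm and Arm determines Country A's mixing probability p:
  Country B's payoff to Disarm: p·1 + (1−p)·(-4) = 5p - 4
  Country B's payoff to Arm: p·(-4) + (1−p)·(-2) = -2p - 2
  5p - 4 = -2p - 2  ⇒  7p = 2  ⇒  p = 2/7.
Set Country A's expected payoff from Disarm equal to that from Arm:
  Country A's expected payoff from Disarm: q·(-3) + (1−q)·0 = -3q
  Country A's expected payoff from Arm: q·5 + (1−q)·(-4) = 9q - 4
  -3q = 9q - 4  ⇒  -12q = -4  ⇒  q = 1/3.

p = 2/7, q = 1/3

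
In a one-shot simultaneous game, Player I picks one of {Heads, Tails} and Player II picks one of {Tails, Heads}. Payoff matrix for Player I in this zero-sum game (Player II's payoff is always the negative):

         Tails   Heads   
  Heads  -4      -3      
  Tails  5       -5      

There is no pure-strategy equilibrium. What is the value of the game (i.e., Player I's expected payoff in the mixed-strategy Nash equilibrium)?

v = -35/11

In a mixed equilibrium Player I is indifferent between Heads and Tails; this condition fixes q.
  Player I's payoff to Heads: q·(-4) + (1−q)·(-3) = -q - 3
  Player I's payoff to Tails: q·5 + (1−q)·(-5) = 10q - 5
  -q - 3 = 10q - 5  ⇒  -11q = -2  ⇒  q = 2/11.
The value is Player I's expected payoff against this mix (using Heads): (2/11)·(-4) + (9/11)·(-3) = -35/11.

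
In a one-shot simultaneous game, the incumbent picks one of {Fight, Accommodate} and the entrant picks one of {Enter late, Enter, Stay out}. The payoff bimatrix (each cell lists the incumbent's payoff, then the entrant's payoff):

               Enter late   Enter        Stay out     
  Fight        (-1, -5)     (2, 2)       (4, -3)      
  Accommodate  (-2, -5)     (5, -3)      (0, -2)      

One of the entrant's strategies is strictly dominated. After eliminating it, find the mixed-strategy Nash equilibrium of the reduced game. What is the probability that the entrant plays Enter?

The entrant's strategy Enter late is strictly dominated by Stay out: -3 > -5 and -2 > -5. Eliminate Enter late.
Set the incumbent's expected payoff from Fight equal to that from Accommodate:
  the incumbent's payoff from Fight: q·2 + (1−q)·4 = -2q + 4
  the incumbent's payoff from Accommodate: q·5 + (1−q)·0 = 5q
  -2q + 4 = 5q  ⇒  -7q = -4  ⇒  q = 4/7.

q = 4/7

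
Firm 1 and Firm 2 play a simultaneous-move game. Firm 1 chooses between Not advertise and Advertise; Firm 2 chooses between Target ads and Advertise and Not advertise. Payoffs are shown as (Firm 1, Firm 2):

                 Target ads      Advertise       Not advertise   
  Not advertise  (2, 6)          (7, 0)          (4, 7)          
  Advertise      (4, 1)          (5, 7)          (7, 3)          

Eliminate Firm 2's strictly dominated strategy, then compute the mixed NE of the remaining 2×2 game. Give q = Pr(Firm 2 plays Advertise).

q = 3/5

Firm 2's strategy Target ads is strictly dominated by Not advertise: 7 > 6 and 3 > 1. Eliminate Target ads.
For Firm 1 to be willing to mix, Firm 1 must be indifferent between Not advertise and Advertise, which pins down Firm 2's mix.
  Firm 1's payoff to Not advertise: q·7 + (1−q)·4 = 3q + 4
  Firm 1's payoff to Advertise: q·5 + (1−q)·7 = -2q + 7
  3q + 4 = -2q + 7  ⇒  5q = 3  ⇒  q = 3/5.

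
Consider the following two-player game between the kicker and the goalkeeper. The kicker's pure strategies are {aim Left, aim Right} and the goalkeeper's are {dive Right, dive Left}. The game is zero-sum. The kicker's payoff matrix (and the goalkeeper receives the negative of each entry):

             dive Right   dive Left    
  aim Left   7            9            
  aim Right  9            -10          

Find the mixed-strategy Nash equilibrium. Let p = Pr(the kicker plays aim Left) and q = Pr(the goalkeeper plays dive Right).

p = 19/21, q = 19/21

The goalkeeper's indifference between dive Right and dive Left determines the kicker's mixing probability p:
  the goalkeeper's expected payoff from dive Right: p·(-7) + (1−p)·(-9) = 2p - 9
  the goalkeeper's expected payoff from dive Left: p·(-9) + (1−p)·10 = -19p + 10
  2p - 9 = -19p + 10  ⇒  21p = 19  ⇒  p = 19/21.
The goalkeeper's mix must leave the kicker indifferent between aim Left and aim Right.
  the kicker's expected payoff from aim Left: q·7 + (1−q)·9 = -2q + 9
  the kicker's expected payoff from aim Right: q·9 + (1−q)·(-10) = 19q - 10
  -2q + 9 = 19q - 10  ⇒  -21q = -19  ⇒  q = 19/21.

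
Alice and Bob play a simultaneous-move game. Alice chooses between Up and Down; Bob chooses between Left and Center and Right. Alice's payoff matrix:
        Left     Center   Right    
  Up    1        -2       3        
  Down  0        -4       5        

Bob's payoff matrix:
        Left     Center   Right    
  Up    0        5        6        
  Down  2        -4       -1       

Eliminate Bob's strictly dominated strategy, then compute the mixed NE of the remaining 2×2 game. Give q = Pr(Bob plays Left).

q = 2/3

Bob's strategy Center is strictly dominated by Right: 6 > 5 and -1 > -4. Eliminate Center.
Alice's indifference between Up and Down determines Bob's mixing probability q:
  Alice's payoff to Up: q·1 + (1−q)·3 = -2q + 3
  Alice's payoff to Down: q·0 + (1−q)·5 = -5q + 5
  -2q + 3 = -5q + 5  ⇒  3q = 2  ⇒  q = 2/3.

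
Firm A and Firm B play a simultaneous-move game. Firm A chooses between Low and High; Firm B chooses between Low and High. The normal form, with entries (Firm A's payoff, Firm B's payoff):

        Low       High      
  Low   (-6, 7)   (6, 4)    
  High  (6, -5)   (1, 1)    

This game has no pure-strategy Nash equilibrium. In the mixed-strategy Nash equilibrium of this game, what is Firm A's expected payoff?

42/17

In a mixed equilibrium Firm A is indifferent between Low and High; this condition fixes q.
  Firm A's payoff to Low: q·(-6) + (1−q)·6 = -12q + 6
  Firm A's payoff to High: q·6 + (1−q)·1 = 5q + 1
  -12q + 6 = 5q + 1  ⇒  -17q = -5  ⇒  q = 5/17.
At equilibrium Firm A is indifferent across rows, so Firm A's payoff equals the payoff from Low: (5/17)·(-6) + (12/17)·6 = 42/17.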